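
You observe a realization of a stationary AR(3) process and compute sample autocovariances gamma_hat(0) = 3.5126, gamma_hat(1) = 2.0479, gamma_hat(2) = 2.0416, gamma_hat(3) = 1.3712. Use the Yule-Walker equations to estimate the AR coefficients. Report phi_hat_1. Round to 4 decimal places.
\hat\phi_{1} = 0.3940

The Yule-Walker equations for an AR(p) process read, in matrix form,
  Gamma_p phi = r_p,   with   (Gamma_p)_{ij} = gamma(|i - j|),
                       (r_p)_i = gamma(i),   i,j = 1..p.
Substitute the sample gammas (Toeplitz matrix and right-hand side of size 3):
  Gamma_p = [[3.5126, 2.0479, 2.0416], [2.0479, 3.5126, 2.0479], [2.0416, 2.0479, 3.5126]]
  r_p     = [2.0479, 2.0416, 1.3712]
Written out (R1..R3):
  (R1) 3.5126 phi_1 + 2.0479 phi_2 + 2.0416 phi_3 = 2.0479
  (R2) 2.0479 phi_1 + 3.5126 phi_2 + 2.0479 phi_3 = 2.0416
  (R3) 2.0416 phi_1 + 2.0479 phi_2 + 3.5126 phi_3 = 1.3712
Gaussian elimination:
  R2 <- R2 - (2.0479/3.5126) R1 = R2 - (0.583015) R1:  2.318643 phi_2 + 0.857616 phi_3 = 0.847643
  R3 <- R3 - (2.0416/3.5126) R1 = R3 - (0.581222) R1:  0.857616 phi_2 + 2.325977 phi_3 = 0.180916
  R3 <- R3 - (0.857616/2.318643) R2 = R3 - (0.369878) R2:  2.008764 phi_3 = -0.132609
Back-substitution:
  phi_hat_3 = -0.132609 / 2.008764 = -0.066015
  phi_hat_2 = (0.847643 - (0.857616)(-0.066015)) / 2.318643 = 0.389995
  phi_hat_1 = (2.0479 - (2.0479)(0.389995) - (2.0416)(-0.066015)) / 3.5126 = 0.394012
So phi_hat = [0.3940, 0.3900, -0.0660].
Therefore phi_hat_1 = 0.3940.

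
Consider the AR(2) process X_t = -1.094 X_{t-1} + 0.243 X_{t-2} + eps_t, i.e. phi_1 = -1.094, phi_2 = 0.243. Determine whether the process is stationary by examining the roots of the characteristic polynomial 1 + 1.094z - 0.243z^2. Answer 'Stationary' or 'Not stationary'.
\text{Not stationary}

The AR(p) characteristic polynomial is P(z) = 1 + 1.094z - 0.243z^2.
Stationarity requires all roots to lie outside the unit circle, i.e. |z| > 1 for every root.
Set 1 + (1.094) z + (-0.243) z^2 = 0, i.e. a z^2 + b z + c = 0 with a = -0.243, b = 1.094, c = 1.
Discriminant D = b^2 - 4ac = (1.094)^2 - 4*(-0.243)*1 = 1.196836 - (-0.972) = 2.168836.
D >= 0, so the roots are real: z = (-b +/- sqrt(D)) / (2a) = (-1.094 +/- 1.472697) / (-0.486).
  z_1 = (-1.094 + 1.472697) / (-0.486) = -0.7792,   |z_1| = 0.7792.
  z_2 = (-1.094 - 1.472697) / (-0.486) = 5.2813,   |z_2| = 5.2813.
Moduli of all roots: 0.7792, 5.2813.
All moduli strictly greater than 1? No.
Verdict: Not stationary.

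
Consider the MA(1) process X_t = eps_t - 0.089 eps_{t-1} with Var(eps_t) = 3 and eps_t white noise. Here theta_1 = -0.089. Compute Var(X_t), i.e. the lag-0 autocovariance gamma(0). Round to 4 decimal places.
\gamma(0) = 3.0238

For an MA(q) process X_t = eps_t + sum_i theta_i eps_{t-i} with
Var(eps_t) = sigma^2, the variance is
  gamma(0) = sigma^2 * (1 + sum_i theta_i^2).
  sum_i theta_i^2 = (-0.089)^2 = 0.007921.
  gamma(0) = 3 * (1 + 0.007921) = 3 * 1.007921 = 3.023763, which rounds to 3.0238.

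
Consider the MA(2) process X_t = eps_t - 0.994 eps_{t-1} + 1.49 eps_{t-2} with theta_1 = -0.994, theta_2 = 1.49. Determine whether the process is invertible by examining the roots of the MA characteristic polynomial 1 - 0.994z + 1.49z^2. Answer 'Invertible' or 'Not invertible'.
\text{Not invertible}

The MA(q) characteristic polynomial is P(z) = 1 - 0.994z + 1.49z^2.
Invertibility requires all roots to lie outside the unit circle, i.e. |z| > 1 for every root.
Set 1 + (-0.994) z + (1.49) z^2 = 0, i.e. a z^2 + b z + c = 0 with a = 1.49, b = -0.994, c = 1.
Discriminant D = b^2 - 4ac = (-0.994)^2 - 4*(1.49)*1 = 0.988036 - (5.96) = -4.971964.
D < 0, so the roots are the complex-conjugate pair z = (-b +/- i sqrt(-D)) / (2a) = 0.3336 +/- 0.7483i.
For a conjugate pair |z|^2 = z * conj(z) = (product of roots) = c/a = 1/(1.49) = 0.671141, so |z| = sqrt(0.671141) = 0.8192 for both roots.
Moduli of all roots: 0.8192, 0.8192.
All moduli strictly greater than 1? No.
Verdict: Not invertible.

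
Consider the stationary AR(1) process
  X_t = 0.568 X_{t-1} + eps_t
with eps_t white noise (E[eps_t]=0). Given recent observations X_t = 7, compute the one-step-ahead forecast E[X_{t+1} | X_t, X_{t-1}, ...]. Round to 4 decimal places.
E[X_{t+1} \mid \mathcal F_t] = 3.9760

For an AR(p) model X_t = c + sum_i phi_i X_{t-i} + eps_t, the
one-step-ahead conditional mean is
  E[X_{t+1} | X_t, ...] = c + sum_i phi_i X_{t+1-i}.
Substitute known values:
  E[X_{t+1} | ...] = (0.568) * (7)
                   = 3.9760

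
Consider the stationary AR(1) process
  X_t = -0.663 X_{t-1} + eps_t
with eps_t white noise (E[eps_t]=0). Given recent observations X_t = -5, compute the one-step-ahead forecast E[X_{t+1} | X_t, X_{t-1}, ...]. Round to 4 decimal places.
E[X_{t+1} \mid \mathcal F_t] = 3.3150

For an AR(p) model X_t = c + sum_i phi_i X_{t-i} + eps_t, the
one-step-ahead conditional mean is
  E[X_{t+1} | X_t, ...] = c + sum_i phi_i X_{t+1-i}.
Substitute known values:
  E[X_{t+1} | ...] = (-0.663) * (-5)
                   = 3.3150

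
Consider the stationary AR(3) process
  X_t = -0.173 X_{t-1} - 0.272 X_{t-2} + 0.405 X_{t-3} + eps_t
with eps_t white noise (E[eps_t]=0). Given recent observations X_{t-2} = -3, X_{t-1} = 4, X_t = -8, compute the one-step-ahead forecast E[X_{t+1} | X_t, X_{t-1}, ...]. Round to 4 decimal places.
E[X_{t+1} \mid \mathcal F_t] = -0.9190

For an AR(p) model X_t = c + sum_i phi_i X_{t-i} + eps_t, the
one-step-ahead conditional mean is
  E[X_{t+1} | X_t, ...] = c + sum_i phi_i X_{t+1-i}.
Substitute known values:
  E[X_{t+1} | ...] = (-0.173) * (-8) + (-0.272) * (4) + (0.405) * (-3)
                   = -0.9190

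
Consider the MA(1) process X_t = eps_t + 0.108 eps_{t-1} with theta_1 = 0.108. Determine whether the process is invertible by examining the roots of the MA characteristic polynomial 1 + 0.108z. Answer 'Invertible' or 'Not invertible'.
\text{Invertible}

The MA(q) characteristic polynomial is P(z) = 1 + 0.108z.
Invertibility requires all roots to lie outside the unit circle, i.e. |z| > 1 for every root.
This is linear in z: 1 + (0.108) z = 0  =>  z = -1/(0.108) = -9.259259,  |z| = 9.259259.
Moduli of all roots: 9.2593.
All moduli strictly greater than 1? Yes.
Verdict: Invertible.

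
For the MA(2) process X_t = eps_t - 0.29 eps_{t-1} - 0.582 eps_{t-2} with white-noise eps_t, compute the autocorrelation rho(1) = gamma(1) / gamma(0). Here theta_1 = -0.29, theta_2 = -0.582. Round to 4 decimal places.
\rho(1) = -0.0852

For an MA(q) process with theta_0 = 1, the autocovariance is
  gamma(k) = sigma^2 * sum_{i=0..q-k} theta_i * theta_{i+k},
and rho(k) = gamma(k) / gamma(0). Sigma^2 cancels.
  numerator   = (1)*(-0.29) + (-0.29)*(-0.582) = -0.12122.
  denominator = (1)^2 + (-0.29)^2 + (-0.582)^2 = 1.422824.
  rho(1) = -0.12122 / 1.422824 = -0.0852.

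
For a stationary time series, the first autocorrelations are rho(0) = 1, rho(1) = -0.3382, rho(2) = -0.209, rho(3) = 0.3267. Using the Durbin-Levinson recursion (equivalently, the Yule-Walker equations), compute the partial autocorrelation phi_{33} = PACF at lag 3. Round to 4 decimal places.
\phi_{33} = 0.1390

The PACF at lag k is phi_{kk}, the last component of the solution
to the Yule-Walker system G_k phi = r_k where
  (G_k)_{ij} = rho(|i - j|), (r_k)_i = rho(i), i,j = 1..k.
Equivalently, Durbin-Levinson gives phi_{kk} iteratively:
  phi_{11} = rho(1)
  phi_{kk} = [rho(k) - sum_{j=1..k-1} phi_{k-1,j} rho(k-j)]
            / [1 - sum_{j=1..k-1} phi_{k-1,j} rho(j)],
  phi_{k,j} = phi_{k-1,j} - phi_{kk} phi_{k-1,k-j},  j = 1..k-1.
Step k = 1:
  phi_11 = rho(1) = -0.3382.
Step k = 2:
  phi_22 = [rho(2) - phi_11 rho(1)] / [1 - phi_11 rho(1)] = [-0.209 - (-0.3382)(-0.3382)] / [1 - (-0.3382)(-0.3382)]
         = -0.32337924 / 0.88562076 = -0.365144.
  Update: phi_21 = phi_11 - phi_22 phi_11 = -0.3382 - (-0.365144)(-0.3382) = -0.461692.
Step k = 3:
  phi_33 = [rho(3) - phi_21 rho(2) - phi_22 rho(1)] / [1 - phi_21 rho(1) - phi_22 rho(2)]
    numerator   = 0.3267 - (-0.461692)(-0.209) - (-0.365144)(-0.3382) = 0.10671467
    denominator = 1 - (-0.461692)(-0.3382) - (-0.365144)(-0.209) = 0.76754072
  phi_33 = 0.10671467 / 0.76754072 = 0.139.
Therefore phi_{33} = 0.1390.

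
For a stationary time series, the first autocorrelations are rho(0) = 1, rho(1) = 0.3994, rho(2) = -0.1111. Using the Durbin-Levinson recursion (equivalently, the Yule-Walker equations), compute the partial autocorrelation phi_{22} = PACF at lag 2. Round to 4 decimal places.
\phi_{22} = -0.3220

The PACF at lag k is phi_{kk}, the last component of the solution
to the Yule-Walker system G_k phi = r_k where
  (G_k)_{ij} = rho(|i - j|), (r_k)_i = rho(i), i,j = 1..k.
Equivalently, Durbin-Levinson gives phi_{kk} iteratively:
  phi_{11} = rho(1)
  phi_{kk} = [rho(k) - sum_{j=1..k-1} phi_{k-1,j} rho(k-j)]
            / [1 - sum_{j=1..k-1} phi_{k-1,j} rho(j)],
  phi_{k,j} = phi_{k-1,j} - phi_{kk} phi_{k-1,k-j},  j = 1..k-1.
Step k = 1:
  phi_11 = rho(1) = 0.3994.
Step k = 2:
  phi_22 = [rho(2) - phi_11 rho(1)] / [1 - phi_11 rho(1)] = [-0.1111 - (0.3994)(0.3994)] / [1 - (0.3994)(0.3994)]
         = -0.27062036 / 0.84047964 = -0.322.
Therefore phi_{22} = -0.3220.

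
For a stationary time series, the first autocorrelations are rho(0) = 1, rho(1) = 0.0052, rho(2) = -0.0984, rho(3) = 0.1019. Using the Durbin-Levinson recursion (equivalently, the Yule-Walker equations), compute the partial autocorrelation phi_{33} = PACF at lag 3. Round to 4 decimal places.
\phi_{33} = 0.1040

The PACF at lag k is phi_{kk}, the last component of the solution
to the Yule-Walker system G_k phi = r_k where
  (G_k)_{ij} = rho(|i - j|), (r_k)_i = rho(i), i,j = 1..k.
Equivalently, Durbin-Levinson gives phi_{kk} iteratively:
  phi_{11} = rho(1)
  phi_{kk} = [rho(k) - sum_{j=1..k-1} phi_{k-1,j} rho(k-j)]
            / [1 - sum_{j=1..k-1} phi_{k-1,j} rho(j)],
  phi_{k,j} = phi_{k-1,j} - phi_{kk} phi_{k-1,k-j},  j = 1..k-1.
Step k = 1:
  phi_11 = rho(1) = 0.0052.
Step k = 2:
  phi_22 = [rho(2) - phi_11 rho(1)] / [1 - phi_11 rho(1)] = [-0.0984 - (0.0052)(0.0052)] / [1 - (0.0052)(0.0052)]
         = -0.09842704 / 0.99997296 = -0.09843.
  Update: phi_21 = phi_11 - phi_22 phi_11 = 0.0052 - (-0.09843)(0.0052) = 0.005712.
Step k = 3:
  phi_33 = [rho(3) - phi_21 rho(2) - phi_22 rho(1)] / [1 - phi_21 rho(1) - phi_22 rho(2)]
    numerator   = 0.1019 - (0.005712)(-0.0984) - (-0.09843)(0.0052) = 0.10297388
    denominator = 1 - (0.005712)(0.0052) - (-0.09843)(-0.0984) = 0.99028482
  phi_33 = 0.10297388 / 0.99028482 = 0.104.
Therefore phi_{33} = 0.1040.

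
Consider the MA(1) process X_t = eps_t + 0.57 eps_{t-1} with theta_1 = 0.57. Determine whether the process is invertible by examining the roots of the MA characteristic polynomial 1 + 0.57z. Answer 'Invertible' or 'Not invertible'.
\text{Invertible}

The MA(q) characteristic polynomial is P(z) = 1 + 0.57z.
Invertibility requires all roots to lie outside the unit circle, i.e. |z| > 1 for every root.
This is linear in z: 1 + (0.57) z = 0  =>  z = -1/(0.57) = -1.754386,  |z| = 1.754386.
Moduli of all roots: 1.7544.
All moduli strictly greater than 1? Yes.
Verdict: Invertible.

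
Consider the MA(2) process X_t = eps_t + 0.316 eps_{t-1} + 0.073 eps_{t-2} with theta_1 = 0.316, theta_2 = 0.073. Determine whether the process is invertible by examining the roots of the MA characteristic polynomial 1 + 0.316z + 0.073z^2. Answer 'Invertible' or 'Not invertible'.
\text{Invertible}

The MA(q) characteristic polynomial is P(z) = 1 + 0.316z + 0.073z^2.
Invertibility requires all roots to lie outside the unit circle, i.e. |z| > 1 for every root.
Set 1 + (0.316) z + (0.073) z^2 = 0, i.e. a z^2 + b z + c = 0 with a = 0.073, b = 0.316, c = 1.
Discriminant D = b^2 - 4ac = (0.316)^2 - 4*(0.073)*1 = 0.099856 - (0.292) = -0.192144.
D < 0, so the roots are the complex-conjugate pair z = (-b +/- i sqrt(-D)) / (2a) = -2.1644 +/- 3.0023i.
For a conjugate pair |z|^2 = z * conj(z) = (product of roots) = c/a = 1/(0.073) = 13.69863, so |z| = sqrt(13.69863) = 3.7012 for both roots.
Moduli of all roots: 3.7012, 3.7012.
All moduli strictly greater than 1? Yes.
Verdict: Invertible.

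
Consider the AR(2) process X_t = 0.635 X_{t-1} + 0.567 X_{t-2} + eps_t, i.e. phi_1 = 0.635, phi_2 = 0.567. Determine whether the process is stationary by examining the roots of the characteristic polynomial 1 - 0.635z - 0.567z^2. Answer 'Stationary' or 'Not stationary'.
\text{Not stationary}

The AR(p) characteristic polynomial is P(z) = 1 - 0.635z - 0.567z^2.
Stationarity requires all roots to lie outside the unit circle, i.e. |z| > 1 for every root.
Set 1 + (-0.635) z + (-0.567) z^2 = 0, i.e. a z^2 + b z + c = 0 with a = -0.567, b = -0.635, c = 1.
Discriminant D = b^2 - 4ac = (-0.635)^2 - 4*(-0.567)*1 = 0.403225 - (-2.268) = 2.671225.
D >= 0, so the roots are real: z = (-b +/- sqrt(D)) / (2a) = (0.635 +/- 1.634388) / (-1.134).
  z_1 = (0.635 + 1.634388) / (-1.134) = -2.0012,   |z_1| = 2.0012.
  z_2 = (0.635 - 1.634388) / (-1.134) = 0.8813,   |z_2| = 0.8813.
Moduli of all roots: 2.0012, 0.8813.
All moduli strictly greater than 1? No.
Verdict: Not stationary.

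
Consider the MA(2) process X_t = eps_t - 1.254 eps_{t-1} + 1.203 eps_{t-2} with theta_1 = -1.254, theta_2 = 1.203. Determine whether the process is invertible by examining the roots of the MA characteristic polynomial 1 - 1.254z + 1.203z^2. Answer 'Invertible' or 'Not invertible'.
\text{Not invertible}

The MA(q) characteristic polynomial is P(z) = 1 - 1.254z + 1.203z^2.
Invertibility requires all roots to lie outside the unit circle, i.e. |z| > 1 for every root.
Set 1 + (-1.254) z + (1.203) z^2 = 0, i.e. a z^2 + b z + c = 0 with a = 1.203, b = -1.254, c = 1.
Discriminant D = b^2 - 4ac = (-1.254)^2 - 4*(1.203)*1 = 1.572516 - (4.812) = -3.239484.
D < 0, so the roots are the complex-conjugate pair z = (-b +/- i sqrt(-D)) / (2a) = 0.5212 +/- 0.7481i.
For a conjugate pair |z|^2 = z * conj(z) = (product of roots) = c/a = 1/(1.203) = 0.831255, so |z| = sqrt(0.831255) = 0.9117 for both roots.
Moduli of all roots: 0.9117, 0.9117.
All moduli strictly greater than 1? No.
Verdict: Not invertible.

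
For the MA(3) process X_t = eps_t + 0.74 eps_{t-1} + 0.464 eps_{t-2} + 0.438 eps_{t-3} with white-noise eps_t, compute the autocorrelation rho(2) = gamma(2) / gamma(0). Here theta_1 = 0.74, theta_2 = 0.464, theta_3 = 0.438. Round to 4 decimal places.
\rho(2) = 0.4032

For an MA(q) process with theta_0 = 1, the autocovariance is
  gamma(k) = sigma^2 * sum_{i=0..q-k} theta_i * theta_{i+k},
and rho(k) = gamma(k) / gamma(0). Sigma^2 cancels.
  numerator   = (1)*(0.464) + (0.74)*(0.438) = 0.78812.
  denominator = (1)^2 + (0.74)^2 + (0.464)^2 + (0.438)^2 = 1.95474.
  rho(2) = 0.78812 / 1.95474 = 0.4032.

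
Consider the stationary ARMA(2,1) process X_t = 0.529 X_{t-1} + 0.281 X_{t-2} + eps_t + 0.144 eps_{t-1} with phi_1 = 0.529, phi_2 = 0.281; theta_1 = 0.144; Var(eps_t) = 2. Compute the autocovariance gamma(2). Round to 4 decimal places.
\gamma(2) = 4.1229

Multiply the model equation by X_{t-k} and take expectations. With theta_0 = psi_0 = 1 and psi_j the MA(infinity) weights, this gives
  gamma(k) - sum_i phi_i gamma(k-i) = c_k,
  c_k = sigma^2 * sum_{j=k..q} theta_j psi_{j-k}   (c_k = 0 for k > q),
using gamma(-m) = gamma(m).
psi-weights needed (psi_j = theta_j + sum_i phi_i psi_{j-i}):
  psi_1 = theta_1 + phi_1 = 0.144 + (0.529) = 0.673
Right-hand sides:
  c_0 = sigma^2 (1 + theta_1 psi_1) = 2 * (1 + (0.144)(0.673)) = 2 * 1.096912 = 2.193824
  c_1 = sigma^2 theta_1 = 2 * (0.144) = 0.288
  c_2 = 0
Equations for k = 0, 1, 2 (AR order 2, c_2 = 0):
  (E0) gamma(0) = phi_1 gamma(1) + phi_2 gamma(2) + c_0
  (E1) gamma(1) = phi_1 gamma(0) + phi_2 gamma(1) + c_1
  (E2) gamma(2) = phi_1 gamma(1) + phi_2 gamma(0)
From (E1): gamma(1) = A gamma(0) + B with
  A = phi_1 / (1 - phi_2) = 0.529 / 0.719 = 0.735744,   B = c_1 / (1 - phi_2) = 0.288 / 0.719 = 0.400556.
Insert (E2) into (E0): gamma(0) (1 - phi_2^2) = phi_1 (1 + phi_2) gamma(1) + c_0.
  phi_1 (1 + phi_2) = (0.529)(1.281) = 0.677649,   1 - phi_2^2 = 0.921039.
Replace gamma(1) by A gamma(0) + B and collect gamma(0):
  gamma(0) [0.921039 - (0.677649)(0.735744)] = (0.677649)(0.400556) + 2.193824
  gamma(0) * 0.422463 = 2.465261
  gamma(0) = 2.465261 / 0.422463 = 5.835451.
  gamma(1) = A gamma(0) + B = (0.735744)(5.835451) + (0.400556) = 4.693955.
  gamma(2) = phi_1 gamma(1) + phi_2 gamma(0) = (0.529)(4.693955) + (0.281)(5.835451) = 4.122864.
Therefore gamma(2) = 4.1229 (to 4 decimal places).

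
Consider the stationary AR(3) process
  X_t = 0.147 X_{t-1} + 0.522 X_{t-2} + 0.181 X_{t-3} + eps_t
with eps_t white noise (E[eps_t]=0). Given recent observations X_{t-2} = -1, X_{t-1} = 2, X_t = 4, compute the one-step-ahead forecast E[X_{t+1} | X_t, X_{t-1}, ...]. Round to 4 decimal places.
E[X_{t+1} \mid \mathcal F_t] = 1.4510

For an AR(p) model X_t = c + sum_i phi_i X_{t-i} + eps_t, the
one-step-ahead conditional mean is
  E[X_{t+1} | X_t, ...] = c + sum_i phi_i X_{t+1-i}.
Substitute known values:
  E[X_{t+1} | ...] = (0.147) * (4) + (0.522) * (2) + (0.181) * (-1)
                   = 1.4510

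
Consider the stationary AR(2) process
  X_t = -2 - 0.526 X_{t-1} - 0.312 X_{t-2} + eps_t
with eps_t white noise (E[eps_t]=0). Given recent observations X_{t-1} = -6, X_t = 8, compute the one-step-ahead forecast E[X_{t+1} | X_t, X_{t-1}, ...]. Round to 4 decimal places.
E[X_{t+1} \mid \mathcal F_t] = -4.3360

For an AR(p) model X_t = c + sum_i phi_i X_{t-i} + eps_t, the
one-step-ahead conditional mean is
  E[X_{t+1} | X_t, ...] = c + sum_i phi_i X_{t+1-i}.
Substitute known values:
  E[X_{t+1} | ...] = -2 + (-0.526) * (8) + (-0.312) * (-6)
                   = -4.3360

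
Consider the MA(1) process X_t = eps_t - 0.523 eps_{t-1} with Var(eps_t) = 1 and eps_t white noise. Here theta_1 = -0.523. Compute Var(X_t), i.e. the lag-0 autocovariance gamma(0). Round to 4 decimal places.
\gamma(0) = 1.2735

For an MA(q) process X_t = eps_t + sum_i theta_i eps_{t-i} with
Var(eps_t) = sigma^2, the variance is
  gamma(0) = sigma^2 * (1 + sum_i theta_i^2).
  sum_i theta_i^2 = (-0.523)^2 = 0.273529.
  gamma(0) = 1 * (1 + 0.273529) = 1 * 1.273529 = 1.273529, which rounds to 1.2735.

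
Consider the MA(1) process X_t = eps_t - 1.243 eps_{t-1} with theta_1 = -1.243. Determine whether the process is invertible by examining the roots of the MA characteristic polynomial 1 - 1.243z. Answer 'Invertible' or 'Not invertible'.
\text{Not invertible}

The MA(q) characteristic polynomial is P(z) = 1 - 1.243z.
Invertibility requires all roots to lie outside the unit circle, i.e. |z| > 1 for every root.
This is linear in z: 1 + (-1.243) z = 0  =>  z = -1/(-1.243) = 0.804505,  |z| = 0.804505.
Moduli of all roots: 0.8045.
All moduli strictly greater than 1? No.
Verdict: Not invertible.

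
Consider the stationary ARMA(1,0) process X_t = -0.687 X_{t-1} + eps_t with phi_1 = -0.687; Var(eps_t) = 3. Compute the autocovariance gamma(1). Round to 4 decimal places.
\gamma(1) = -3.9032

Multiply the model equation by X_{t-k} and take expectations. With theta_0 = psi_0 = 1 and psi_j the MA(infinity) weights, this gives
  gamma(k) - sum_i phi_i gamma(k-i) = c_k,
  c_k = sigma^2 * sum_{j=k..q} theta_j psi_{j-k}   (c_k = 0 for k > q),
using gamma(-m) = gamma(m).
Pure AR (q = 0): c_0 = sigma^2 = 3, c_k = 0 for k >= 1.
Equations for k = 0 and k = 1 (AR order 1):
  gamma(0) = phi_1 gamma(1) + c_0
  gamma(1) = phi_1 gamma(0) + c_1
Substituting the second into the first: gamma(0) (1 - phi_1^2) = c_0 + phi_1 c_1, so
  gamma(0) = c_0 / (1 - phi_1^2) = 3 / (1 - (-0.687)^2) = 3 / 0.528031 = 5.681485.
  gamma(1) = phi_1 gamma(0) = (-0.687)(5.681485) = -3.90318.
Therefore gamma(1) = -3.9032 (to 4 decimal places).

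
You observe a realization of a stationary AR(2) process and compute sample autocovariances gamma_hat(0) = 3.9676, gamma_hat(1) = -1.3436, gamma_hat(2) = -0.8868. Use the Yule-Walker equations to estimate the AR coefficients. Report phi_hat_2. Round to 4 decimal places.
\hat\phi_{2} = -0.3820

The Yule-Walker equations for an AR(p) process read, in matrix form,
  Gamma_p phi = r_p,   with   (Gamma_p)_{ij} = gamma(|i - j|),
                       (r_p)_i = gamma(i),   i,j = 1..p.
Substitute the sample gammas (Toeplitz matrix and right-hand side of size 2):
  Gamma_p = [[3.9676, -1.3436], [-1.3436, 3.9676]]
  r_p     = [-1.3436, -0.8868]
Written out:
  3.9676 phi_1 - 1.3436 phi_2 = -1.3436
  -1.3436 phi_1 + 3.9676 phi_2 = -0.8868
Solve by Cramer's rule:
  det = gamma(0)^2 - gamma(1)^2 = (3.9676)^2 - (-1.3436)^2 = 15.74184976 - 1.80526096 = 13.9365888
  phi_hat_1 = [gamma(1) gamma(0) - gamma(1) gamma(2)] / det = [(-1.3436)(3.9676) - (-1.3436)(-0.8868)] / 13.9365888 = -6.52237184 / 13.9365888 = -0.468
  phi_hat_2 = [gamma(0) gamma(2) - gamma(1)^2] / det = [(3.9676)(-0.8868) - (-1.3436)^2] / 13.9365888 = -5.32372864 / 13.9365888 = -0.382
So phi_hat = [-0.4680, -0.3820].
Therefore phi_hat_2 = -0.3820.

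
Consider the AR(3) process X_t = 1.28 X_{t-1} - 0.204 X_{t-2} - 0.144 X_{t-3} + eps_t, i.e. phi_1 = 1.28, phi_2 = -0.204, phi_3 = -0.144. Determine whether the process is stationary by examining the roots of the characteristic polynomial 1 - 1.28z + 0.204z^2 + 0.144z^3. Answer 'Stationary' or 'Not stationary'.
\text{Stationary}

The AR(p) characteristic polynomial is P(z) = 1 - 1.28z + 0.204z^2 + 0.144z^3.
Stationarity requires all roots to lie outside the unit circle, i.e. |z| > 1 for every root.
Degree 3: look for a simple real root z0 first, then factor out (1 - z/z0) and solve the remaining quadratic.
Testing z0 = 1.25: P(1.25) = 1 + (-1.28)(1.25) + (0.204)(1.25)^2 + (0.144)(1.25)^3
  = 1 + (-1.6) + (0.31875) + (0.28125) = 0.  So z_0 = 1.25 is a root, |z_0| = 1.25.
Divide out the factor (1 - 0.8 z) = (1 - z/z0) (since 1/z0 = 0.8):
  P(z) = (1 - 0.8 z)(1 + (-0.48) z + (-0.18) z^2)
  [check: z-coef -0.48 - (0.8) = -1.28; z^2-coef -0.18 - (0.8)(-0.48) = 0.204; z^3-coef -(0.8)(-0.18) = 0.144.]
Remaining roots from the quadratic factor 1 + (-0.48) z + (-0.18) z^2:
  Set 1 + (-0.48) z + (-0.18) z^2 = 0, i.e. a z^2 + b z + c = 0 with a = -0.18, b = -0.48, c = 1.
  Discriminant D = b^2 - 4ac = (-0.48)^2 - 4*(-0.18)*1 = 0.2304 - (-0.72) = 0.9504.
  D >= 0, so the roots are real: z = (-b +/- sqrt(D)) / (2a) = (0.48 +/- 0.974885) / (-0.36).
    z_1 = (0.48 + 0.974885) / (-0.36) = -4.0413,   |z_1| = 4.0413.
    z_2 = (0.48 - 0.974885) / (-0.36) = 1.3747,   |z_2| = 1.3747.
Moduli of all roots: 1.2500, 4.0413, 1.3747.
All moduli strictly greater than 1? Yes.
Verdict: Stationary.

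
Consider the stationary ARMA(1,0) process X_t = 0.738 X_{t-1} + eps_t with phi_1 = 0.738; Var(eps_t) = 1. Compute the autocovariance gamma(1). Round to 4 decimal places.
\gamma(1) = 1.6207

Multiply the model equation by X_{t-k} and take expectations. With theta_0 = psi_0 = 1 and psi_j the MA(infinity) weights, this gives
  gamma(k) - sum_i phi_i gamma(k-i) = c_k,
  c_k = sigma^2 * sum_{j=k..q} theta_j psi_{j-k}   (c_k = 0 for k > q),
using gamma(-m) = gamma(m).
Pure AR (q = 0): c_0 = sigma^2 = 1, c_k = 0 for k >= 1.
Equations for k = 0 and k = 1 (AR order 1):
  gamma(0) = phi_1 gamma(1) + c_0
  gamma(1) = phi_1 gamma(0) + c_1
Substituting the second into the first: gamma(0) (1 - phi_1^2) = c_0 + phi_1 c_1, so
  gamma(0) = c_0 / (1 - phi_1^2) = 1 / (1 - (0.738)^2) = 1 / 0.455356 = 2.196084.
  gamma(1) = phi_1 gamma(0) = (0.738)(2.196084) = 1.62071.
Therefore gamma(1) = 1.6207 (to 4 decimal places).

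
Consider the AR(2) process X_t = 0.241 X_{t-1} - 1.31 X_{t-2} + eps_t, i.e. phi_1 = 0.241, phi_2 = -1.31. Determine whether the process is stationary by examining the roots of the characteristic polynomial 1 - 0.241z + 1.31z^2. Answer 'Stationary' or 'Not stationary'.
\text{Not stationary}

The AR(p) characteristic polynomial is P(z) = 1 - 0.241z + 1.31z^2.
Stationarity requires all roots to lie outside the unit circle, i.e. |z| > 1 for every root.
Set 1 + (-0.241) z + (1.31) z^2 = 0, i.e. a z^2 + b z + c = 0 with a = 1.31, b = -0.241, c = 1.
Discriminant D = b^2 - 4ac = (-0.241)^2 - 4*(1.31)*1 = 0.058081 - (5.24) = -5.181919.
D < 0, so the roots are the complex-conjugate pair z = (-b +/- i sqrt(-D)) / (2a) = 0.092 +/- 0.8688i.
For a conjugate pair |z|^2 = z * conj(z) = (product of roots) = c/a = 1/(1.31) = 0.763359, so |z| = sqrt(0.763359) = 0.8737 for both roots.
Moduli of all roots: 0.8737, 0.8737.
All moduli strictly greater than 1? No.
Verdict: Not stationary.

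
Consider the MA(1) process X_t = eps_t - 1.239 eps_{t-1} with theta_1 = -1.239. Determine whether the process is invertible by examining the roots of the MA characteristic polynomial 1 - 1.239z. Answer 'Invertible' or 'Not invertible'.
\text{Not invertible}

The MA(q) characteristic polynomial is P(z) = 1 - 1.239z.
Invertibility requires all roots to lie outside the unit circle, i.e. |z| > 1 for every root.
This is linear in z: 1 + (-1.239) z = 0  =>  z = -1/(-1.239) = 0.807103,  |z| = 0.807103.
Moduli of all roots: 0.8071.
All moduli strictly greater than 1? No.
Verdict: Not invertible.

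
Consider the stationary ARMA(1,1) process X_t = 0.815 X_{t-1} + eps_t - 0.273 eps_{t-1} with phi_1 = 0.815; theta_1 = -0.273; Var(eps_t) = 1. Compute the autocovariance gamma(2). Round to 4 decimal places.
\gamma(2) = 1.0228

Multiply the model equation by X_{t-k} and take expectations. With theta_0 = psi_0 = 1 and psi_j the MA(infinity) weights, this gives
  gamma(k) - sum_i phi_i gamma(k-i) = c_k,
  c_k = sigma^2 * sum_{j=k..q} theta_j psi_{j-k}   (c_k = 0 for k > q),
using gamma(-m) = gamma(m).
psi-weights needed (psi_j = theta_j + sum_i phi_i psi_{j-i}):
  psi_1 = theta_1 + phi_1 = -0.273 + (0.815) = 0.542
Right-hand sides:
  c_0 = sigma^2 (1 + theta_1 psi_1) = 1 * (1 + (-0.273)(0.542)) = 1 * 0.852034 = 0.852034
  c_1 = sigma^2 theta_1 = 1 * (-0.273) = -0.273
  c_2 = 0
Equations for k = 0 and k = 1 (AR order 1):
  gamma(0) = phi_1 gamma(1) + c_0
  gamma(1) = phi_1 gamma(0) + c_1
Substituting the second into the first: gamma(0) (1 - phi_1^2) = c_0 + phi_1 c_1, so
  gamma(0) = (c_0 + phi_1 c_1) / (1 - phi_1^2) = (0.852034 + (0.815)(-0.273)) / (1 - (0.815)^2) = 0.629539 / 0.335775 = 1.874883.
  gamma(1) = phi_1 gamma(0) + c_1 = (0.815)(1.874883) + (-0.273) = 1.25503.
For k = 2 (> q): gamma(2) = phi_1 gamma(1) = (0.815)(1.25503) = 1.022849.
Therefore gamma(2) = 1.0228 (to 4 decimal places).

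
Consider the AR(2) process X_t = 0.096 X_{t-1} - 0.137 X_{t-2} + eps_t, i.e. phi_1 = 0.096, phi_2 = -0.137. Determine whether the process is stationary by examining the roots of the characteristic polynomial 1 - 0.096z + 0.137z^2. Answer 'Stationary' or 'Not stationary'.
\text{Stationary}

The AR(p) characteristic polynomial is P(z) = 1 - 0.096z + 0.137z^2.
Stationarity requires all roots to lie outside the unit circle, i.e. |z| > 1 for every root.
Set 1 + (-0.096) z + (0.137) z^2 = 0, i.e. a z^2 + b z + c = 0 with a = 0.137, b = -0.096, c = 1.
Discriminant D = b^2 - 4ac = (-0.096)^2 - 4*(0.137)*1 = 0.009216 - (0.548) = -0.538784.
D < 0, so the roots are the complex-conjugate pair z = (-b +/- i sqrt(-D)) / (2a) = 0.3504 +/- 2.6789i.
For a conjugate pair |z|^2 = z * conj(z) = (product of roots) = c/a = 1/(0.137) = 7.29927, so |z| = sqrt(7.29927) = 2.7017 for both roots.
Moduli of all roots: 2.7017, 2.7017.
All moduli strictly greater than 1? Yes.
Verdict: Stationary.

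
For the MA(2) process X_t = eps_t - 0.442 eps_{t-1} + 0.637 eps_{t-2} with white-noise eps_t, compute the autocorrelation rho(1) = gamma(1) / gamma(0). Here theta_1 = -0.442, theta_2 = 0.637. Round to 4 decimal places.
\rho(1) = -0.4519

For an MA(q) process with theta_0 = 1, the autocovariance is
  gamma(k) = sigma^2 * sum_{i=0..q-k} theta_i * theta_{i+k},
and rho(k) = gamma(k) / gamma(0). Sigma^2 cancels.
  numerator   = (1)*(-0.442) + (-0.442)*(0.637) = -0.723554.
  denominator = (1)^2 + (-0.442)^2 + (0.637)^2 = 1.601133.
  rho(1) = -0.723554 / 1.601133 = -0.4519.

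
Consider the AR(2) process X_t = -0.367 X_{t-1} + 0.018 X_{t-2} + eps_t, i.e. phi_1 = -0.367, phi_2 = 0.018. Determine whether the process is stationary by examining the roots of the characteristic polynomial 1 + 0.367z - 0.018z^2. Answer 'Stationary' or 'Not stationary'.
\text{Stationary}

The AR(p) characteristic polynomial is P(z) = 1 + 0.367z - 0.018z^2.
Stationarity requires all roots to lie outside the unit circle, i.e. |z| > 1 for every root.
Set 1 + (0.367) z + (-0.018) z^2 = 0, i.e. a z^2 + b z + c = 0 with a = -0.018, b = 0.367, c = 1.
Discriminant D = b^2 - 4ac = (0.367)^2 - 4*(-0.018)*1 = 0.134689 - (-0.072) = 0.206689.
D >= 0, so the roots are real: z = (-b +/- sqrt(D)) / (2a) = (-0.367 +/- 0.454631) / (-0.036).
  z_1 = (-0.367 + 0.454631) / (-0.036) = -2.4342,   |z_1| = 2.4342.
  z_2 = (-0.367 - 0.454631) / (-0.036) = 22.8231,   |z_2| = 22.8231.
Moduli of all roots: 2.4342, 22.8231.
All moduli strictly greater than 1? Yes.
Verdict: Stationary.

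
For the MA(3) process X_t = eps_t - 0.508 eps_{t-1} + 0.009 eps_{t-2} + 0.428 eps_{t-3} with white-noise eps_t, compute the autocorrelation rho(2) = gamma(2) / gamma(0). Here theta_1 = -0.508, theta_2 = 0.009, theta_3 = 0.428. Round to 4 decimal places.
\rho(2) = -0.1446

For an MA(q) process with theta_0 = 1, the autocovariance is
  gamma(k) = sigma^2 * sum_{i=0..q-k} theta_i * theta_{i+k},
and rho(k) = gamma(k) / gamma(0). Sigma^2 cancels.
  numerator   = (1)*(0.009) + (-0.508)*(0.428) = -0.208424.
  denominator = (1)^2 + (-0.508)^2 + (0.009)^2 + (0.428)^2 = 1.441329.
  rho(2) = -0.208424 / 1.441329 = -0.1446.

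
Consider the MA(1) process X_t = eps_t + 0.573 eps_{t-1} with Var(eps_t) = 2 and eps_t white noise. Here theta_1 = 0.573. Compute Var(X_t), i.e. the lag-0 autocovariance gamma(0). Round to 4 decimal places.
\gamma(0) = 2.6567

For an MA(q) process X_t = eps_t + sum_i theta_i eps_{t-i} with
Var(eps_t) = sigma^2, the variance is
  gamma(0) = sigma^2 * (1 + sum_i theta_i^2).
  sum_i theta_i^2 = (0.573)^2 = 0.328329.
  gamma(0) = 2 * (1 + 0.328329) = 2 * 1.328329 = 2.656658, which rounds to 2.6567.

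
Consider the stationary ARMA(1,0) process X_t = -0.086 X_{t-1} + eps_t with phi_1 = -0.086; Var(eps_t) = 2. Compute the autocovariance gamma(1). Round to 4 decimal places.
\gamma(1) = -0.1733

Multiply the model equation by X_{t-k} and take expectations. With theta_0 = psi_0 = 1 and psi_j the MA(infinity) weights, this gives
  gamma(k) - sum_i phi_i gamma(k-i) = c_k,
  c_k = sigma^2 * sum_{j=k..q} theta_j psi_{j-k}   (c_k = 0 for k > q),
using gamma(-m) = gamma(m).
Pure AR (q = 0): c_0 = sigma^2 = 2, c_k = 0 for k >= 1.
Equations for k = 0 and k = 1 (AR order 1):
  gamma(0) = phi_1 gamma(1) + c_0
  gamma(1) = phi_1 gamma(0) + c_1
Substituting the second into the first: gamma(0) (1 - phi_1^2) = c_0 + phi_1 c_1, so
  gamma(0) = c_0 / (1 - phi_1^2) = 2 / (1 - (-0.086)^2) = 2 / 0.992604 = 2.014902.
  gamma(1) = phi_1 gamma(0) = (-0.086)(2.014902) = -0.173282.
Therefore gamma(1) = -0.1733 (to 4 decimal places).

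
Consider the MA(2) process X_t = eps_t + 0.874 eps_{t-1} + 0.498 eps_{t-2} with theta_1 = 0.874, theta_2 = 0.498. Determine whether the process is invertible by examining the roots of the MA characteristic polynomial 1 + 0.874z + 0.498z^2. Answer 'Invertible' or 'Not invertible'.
\text{Invertible}

The MA(q) characteristic polynomial is P(z) = 1 + 0.874z + 0.498z^2.
Invertibility requires all roots to lie outside the unit circle, i.e. |z| > 1 for every root.
Set 1 + (0.874) z + (0.498) z^2 = 0, i.e. a z^2 + b z + c = 0 with a = 0.498, b = 0.874, c = 1.
Discriminant D = b^2 - 4ac = (0.874)^2 - 4*(0.498)*1 = 0.763876 - (1.992) = -1.228124.
D < 0, so the roots are the complex-conjugate pair z = (-b +/- i sqrt(-D)) / (2a) = -0.8775 +/- 1.1127i.
For a conjugate pair |z|^2 = z * conj(z) = (product of roots) = c/a = 1/(0.498) = 2.008032, so |z| = sqrt(2.008032) = 1.4171 for both roots.
Moduli of all roots: 1.4171, 1.4171.
All moduli strictly greater than 1? Yes.
Verdict: Invertible.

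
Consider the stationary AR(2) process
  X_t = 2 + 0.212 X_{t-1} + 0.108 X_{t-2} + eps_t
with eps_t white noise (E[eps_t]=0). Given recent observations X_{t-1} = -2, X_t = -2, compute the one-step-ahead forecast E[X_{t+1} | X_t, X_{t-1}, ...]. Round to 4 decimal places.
E[X_{t+1} \mid \mathcal F_t] = 1.3600

For an AR(p) model X_t = c + sum_i phi_i X_{t-i} + eps_t, the
one-step-ahead conditional mean is
  E[X_{t+1} | X_t, ...] = c + sum_i phi_i X_{t+1-i}.
Substitute known values:
  E[X_{t+1} | ...] = 2 + (0.212) * (-2) + (0.108) * (-2)
                   = 1.3600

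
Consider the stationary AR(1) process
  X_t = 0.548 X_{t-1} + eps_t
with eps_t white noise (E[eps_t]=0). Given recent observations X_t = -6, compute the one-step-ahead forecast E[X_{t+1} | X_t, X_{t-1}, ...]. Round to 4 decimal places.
E[X_{t+1} \mid \mathcal F_t] = -3.2880

For an AR(p) model X_t = c + sum_i phi_i X_{t-i} + eps_t, the
one-step-ahead conditional mean is
  E[X_{t+1} | X_t, ...] = c + sum_i phi_i X_{t+1-i}.
Substitute known values:
  E[X_{t+1} | ...] = (0.548) * (-6)
                   = -3.2880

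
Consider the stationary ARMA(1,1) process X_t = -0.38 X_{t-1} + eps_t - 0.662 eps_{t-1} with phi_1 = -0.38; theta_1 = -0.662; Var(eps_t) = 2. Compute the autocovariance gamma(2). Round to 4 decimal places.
\gamma(2) = 1.1584

Multiply the model equation by X_{t-k} and take expectations. With theta_0 = psi_0 = 1 and psi_j the MA(infinity) weights, this gives
  gamma(k) - sum_i phi_i gamma(k-i) = c_k,
  c_k = sigma^2 * sum_{j=k..q} theta_j psi_{j-k}   (c_k = 0 for k > q),
using gamma(-m) = gamma(m).
psi-weights needed (psi_j = theta_j + sum_i phi_i psi_{j-i}):
  psi_1 = theta_1 + phi_1 = -0.662 + (-0.38) = -1.042
Right-hand sides:
  c_0 = sigma^2 (1 + theta_1 psi_1) = 2 * (1 + (-0.662)(-1.042)) = 2 * 1.689804 = 3.379608
  c_1 = sigma^2 theta_1 = 2 * (-0.662) = -1.324
  c_2 = 0
Equations for k = 0 and k = 1 (AR order 1):
  gamma(0) = phi_1 gamma(1) + c_0
  gamma(1) = phi_1 gamma(0) + c_1
Substituting the second into the first: gamma(0) (1 - phi_1^2) = c_0 + phi_1 c_1, so
  gamma(0) = (c_0 + phi_1 c_1) / (1 - phi_1^2) = (3.379608 + (-0.38)(-1.324)) / (1 - (-0.38)^2) = 3.882728 / 0.8556 = 4.538018.
  gamma(1) = phi_1 gamma(0) + c_1 = (-0.38)(4.538018) + (-1.324) = -3.048447.
For k = 2 (> q): gamma(2) = phi_1 gamma(1) = (-0.38)(-3.048447) = 1.15841.
Therefore gamma(2) = 1.1584 (to 4 decimal places).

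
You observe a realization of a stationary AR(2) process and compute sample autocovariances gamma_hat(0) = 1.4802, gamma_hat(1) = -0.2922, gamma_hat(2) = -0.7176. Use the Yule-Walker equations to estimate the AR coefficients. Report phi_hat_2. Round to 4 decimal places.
\hat\phi_{2} = -0.5450

The Yule-Walker equations for an AR(p) process read, in matrix form,
  Gamma_p phi = r_p,   with   (Gamma_p)_{ij} = gamma(|i - j|),
                       (r_p)_i = gamma(i),   i,j = 1..p.
Substitute the sample gammas (Toeplitz matrix and right-hand side of size 2):
  Gamma_p = [[1.4802, -0.2922], [-0.2922, 1.4802]]
  r_p     = [-0.2922, -0.7176]
Written out:
  1.4802 phi_1 - 0.2922 phi_2 = -0.2922
  -0.2922 phi_1 + 1.4802 phi_2 = -0.7176
Solve by Cramer's rule:
  det = gamma(0)^2 - gamma(1)^2 = (1.4802)^2 - (-0.2922)^2 = 2.19099204 - 0.08538084 = 2.1056112
  phi_hat_1 = [gamma(1) gamma(0) - gamma(1) gamma(2)] / det = [(-0.2922)(1.4802) - (-0.2922)(-0.7176)] / 2.1056112 = -0.64219716 / 2.1056112 = -0.305
  phi_hat_2 = [gamma(0) gamma(2) - gamma(1)^2] / det = [(1.4802)(-0.7176) - (-0.2922)^2] / 2.1056112 = -1.14757236 / 2.1056112 = -0.545
So phi_hat = [-0.3050, -0.5450].
Therefore phi_hat_2 = -0.5450.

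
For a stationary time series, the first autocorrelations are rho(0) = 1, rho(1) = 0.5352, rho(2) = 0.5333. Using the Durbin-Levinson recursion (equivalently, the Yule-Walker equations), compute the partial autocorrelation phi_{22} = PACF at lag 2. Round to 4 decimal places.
\phi_{22} = 0.3460

The PACF at lag k is phi_{kk}, the last component of the solution
to the Yule-Walker system G_k phi = r_k where
  (G_k)_{ij} = rho(|i - j|), (r_k)_i = rho(i), i,j = 1..k.
Equivalently, Durbin-Levinson gives phi_{kk} iteratively:
  phi_{11} = rho(1)
  phi_{kk} = [rho(k) - sum_{j=1..k-1} phi_{k-1,j} rho(k-j)]
            / [1 - sum_{j=1..k-1} phi_{k-1,j} rho(j)],
  phi_{k,j} = phi_{k-1,j} - phi_{kk} phi_{k-1,k-j},  j = 1..k-1.
Step k = 1:
  phi_11 = rho(1) = 0.5352.
Step k = 2:
  phi_22 = [rho(2) - phi_11 rho(1)] / [1 - phi_11 rho(1)] = [0.5333 - (0.5352)(0.5352)] / [1 - (0.5352)(0.5352)]
         = 0.24686096 / 0.71356096 = 0.346.
Therefore phi_{22} = 0.3460.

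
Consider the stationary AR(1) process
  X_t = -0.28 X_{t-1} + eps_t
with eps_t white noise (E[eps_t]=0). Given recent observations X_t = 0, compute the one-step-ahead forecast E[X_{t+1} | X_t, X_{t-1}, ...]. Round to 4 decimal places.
E[X_{t+1} \mid \mathcal F_t] = 0.0000

For an AR(p) model X_t = c + sum_i phi_i X_{t-i} + eps_t, the
one-step-ahead conditional mean is
  E[X_{t+1} | X_t, ...] = c + sum_i phi_i X_{t+1-i}.
Substitute known values:
  E[X_{t+1} | ...] = (-0.28) * (0)
                   = 0.0000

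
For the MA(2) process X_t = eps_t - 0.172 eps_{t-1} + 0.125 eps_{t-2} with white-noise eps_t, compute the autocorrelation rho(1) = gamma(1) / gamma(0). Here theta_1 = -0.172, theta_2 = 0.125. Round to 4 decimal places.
\rho(1) = -0.1851

For an MA(q) process with theta_0 = 1, the autocovariance is
  gamma(k) = sigma^2 * sum_{i=0..q-k} theta_i * theta_{i+k},
and rho(k) = gamma(k) / gamma(0). Sigma^2 cancels.
  numerator   = (1)*(-0.172) + (-0.172)*(0.125) = -0.1935.
  denominator = (1)^2 + (-0.172)^2 + (0.125)^2 = 1.045209.
  rho(1) = -0.1935 / 1.045209 = -0.1851.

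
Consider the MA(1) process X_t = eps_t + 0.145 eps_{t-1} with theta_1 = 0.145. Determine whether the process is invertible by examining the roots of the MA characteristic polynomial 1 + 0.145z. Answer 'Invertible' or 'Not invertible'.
\text{Invertible}

The MA(q) characteristic polynomial is P(z) = 1 + 0.145z.
Invertibility requires all roots to lie outside the unit circle, i.e. |z| > 1 for every root.
This is linear in z: 1 + (0.145) z = 0  =>  z = -1/(0.145) = -6.896552,  |z| = 6.896552.
Moduli of all roots: 6.8966.
All moduli strictly greater than 1? Yes.
Verdict: Invertible.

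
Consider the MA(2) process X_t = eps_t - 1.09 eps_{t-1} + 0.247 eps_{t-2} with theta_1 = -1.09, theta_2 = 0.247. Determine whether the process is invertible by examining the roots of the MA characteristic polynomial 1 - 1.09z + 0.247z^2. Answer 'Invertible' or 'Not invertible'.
\text{Invertible}

The MA(q) characteristic polynomial is P(z) = 1 - 1.09z + 0.247z^2.
Invertibility requires all roots to lie outside the unit circle, i.e. |z| > 1 for every root.
Set 1 + (-1.09) z + (0.247) z^2 = 0, i.e. a z^2 + b z + c = 0 with a = 0.247, b = -1.09, c = 1.
Discriminant D = b^2 - 4ac = (-1.09)^2 - 4*(0.247)*1 = 1.1881 - (0.988) = 0.2001.
D >= 0, so the roots are real: z = (-b +/- sqrt(D)) / (2a) = (1.09 +/- 0.447325) / (0.494).
  z_1 = (1.09 + 0.447325) / (0.494) = 3.112,   |z_1| = 3.112.
  z_2 = (1.09 - 0.447325) / (0.494) = 1.301,   |z_2| = 1.301.
Moduli of all roots: 3.1120, 1.3010.
All moduli strictly greater than 1? Yes.
Verdict: Invertible.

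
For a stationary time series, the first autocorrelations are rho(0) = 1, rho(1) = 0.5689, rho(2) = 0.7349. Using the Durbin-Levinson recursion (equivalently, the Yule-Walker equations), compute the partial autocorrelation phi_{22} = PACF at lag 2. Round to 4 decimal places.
\phi_{22} = 0.6080

The PACF at lag k is phi_{kk}, the last component of the solution
to the Yule-Walker system G_k phi = r_k where
  (G_k)_{ij} = rho(|i - j|), (r_k)_i = rho(i), i,j = 1..k.
Equivalently, Durbin-Levinson gives phi_{kk} iteratively:
  phi_{11} = rho(1)
  phi_{kk} = [rho(k) - sum_{j=1..k-1} phi_{k-1,j} rho(k-j)]
            / [1 - sum_{j=1..k-1} phi_{k-1,j} rho(j)],
  phi_{k,j} = phi_{k-1,j} - phi_{kk} phi_{k-1,k-j},  j = 1..k-1.
Step k = 1:
  phi_11 = rho(1) = 0.5689.
Step k = 2:
  phi_22 = [rho(2) - phi_11 rho(1)] / [1 - phi_11 rho(1)] = [0.7349 - (0.5689)(0.5689)] / [1 - (0.5689)(0.5689)]
         = 0.41125279 / 0.67635279 = 0.608.
Therefore phi_{22} = 0.6080.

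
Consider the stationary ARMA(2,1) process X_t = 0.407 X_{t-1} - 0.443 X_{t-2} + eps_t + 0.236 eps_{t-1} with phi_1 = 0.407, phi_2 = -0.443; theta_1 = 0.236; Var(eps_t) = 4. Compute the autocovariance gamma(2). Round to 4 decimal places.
\gamma(2) = -1.8434

Multiply the model equation by X_{t-k} and take expectations. With theta_0 = psi_0 = 1 and psi_j the MA(infinity) weights, this gives
  gamma(k) - sum_i phi_i gamma(k-i) = c_k,
  c_k = sigma^2 * sum_{j=k..q} theta_j psi_{j-k}   (c_k = 0 for k > q),
using gamma(-m) = gamma(m).
psi-weights needed (psi_j = theta_j + sum_i phi_i psi_{j-i}):
  psi_1 = theta_1 + phi_1 = 0.236 + (0.407) = 0.643
Right-hand sides:
  c_0 = sigma^2 (1 + theta_1 psi_1) = 4 * (1 + (0.236)(0.643)) = 4 * 1.151748 = 4.606992
  c_1 = sigma^2 theta_1 = 4 * (0.236) = 0.944
  c_2 = 0
Equations for k = 0, 1, 2 (AR order 2, c_2 = 0):
  (E0) gamma(0) = phi_1 gamma(1) + phi_2 gamma(2) + c_0
  (E1) gamma(1) = phi_1 gamma(0) + phi_2 gamma(1) + c_1
  (E2) gamma(2) = phi_1 gamma(1) + phi_2 gamma(0)
From (E1): gamma(1) = A gamma(0) + B with
  A = phi_1 / (1 - phi_2) = 0.407 / 1.443 = 0.282051,   B = c_1 / (1 - phi_2) = 0.944 / 1.443 = 0.654193.
Insert (E2) into (E0): gamma(0) (1 - phi_2^2) = phi_1 (1 + phi_2) gamma(1) + c_0.
  phi_1 (1 + phi_2) = (0.407)(0.557) = 0.226699,   1 - phi_2^2 = 0.803751.
Replace gamma(1) by A gamma(0) + B and collect gamma(0):
  gamma(0) [0.803751 - (0.226699)(0.282051)] = (0.226699)(0.654193) + 4.606992
  gamma(0) * 0.73981 = 4.755297
  gamma(0) = 4.755297 / 0.73981 = 6.427725.
  gamma(1) = A gamma(0) + B = (0.282051)(6.427725) + (0.654193) = 2.467141.
  gamma(2) = phi_1 gamma(1) + phi_2 gamma(0) = (0.407)(2.467141) + (-0.443)(6.427725) = -1.843356.
Therefore gamma(2) = -1.8434 (to 4 decimal places).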